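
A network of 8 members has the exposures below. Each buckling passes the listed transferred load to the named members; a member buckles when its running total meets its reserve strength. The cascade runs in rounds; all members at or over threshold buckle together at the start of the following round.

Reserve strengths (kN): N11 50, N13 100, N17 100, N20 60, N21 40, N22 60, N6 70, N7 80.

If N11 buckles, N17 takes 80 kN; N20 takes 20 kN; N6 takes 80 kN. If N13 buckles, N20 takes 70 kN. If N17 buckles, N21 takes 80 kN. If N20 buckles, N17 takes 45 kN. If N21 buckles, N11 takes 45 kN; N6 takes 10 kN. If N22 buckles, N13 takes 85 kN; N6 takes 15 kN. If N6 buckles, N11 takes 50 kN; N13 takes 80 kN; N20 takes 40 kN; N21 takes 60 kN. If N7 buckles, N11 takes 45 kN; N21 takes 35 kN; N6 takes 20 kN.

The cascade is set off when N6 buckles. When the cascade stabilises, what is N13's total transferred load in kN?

80

Round 1 — N6 buckles (initial).
  N11: +50 → 50 ≥ 50
  N13: +80 → 80 < 100
  N20: +40 → 40 < 60
  N21: +60 → 60 ≥ 40
Round 2 — N11, N21 buckle.
  N17: +80 → 80 < 100
  N20: +20 → 60 ≥ 60
Round 3 — N20 buckles.
  N17: +45 → 125 ≥ 100
Round 4 — N17 buckles.
No further bucklings.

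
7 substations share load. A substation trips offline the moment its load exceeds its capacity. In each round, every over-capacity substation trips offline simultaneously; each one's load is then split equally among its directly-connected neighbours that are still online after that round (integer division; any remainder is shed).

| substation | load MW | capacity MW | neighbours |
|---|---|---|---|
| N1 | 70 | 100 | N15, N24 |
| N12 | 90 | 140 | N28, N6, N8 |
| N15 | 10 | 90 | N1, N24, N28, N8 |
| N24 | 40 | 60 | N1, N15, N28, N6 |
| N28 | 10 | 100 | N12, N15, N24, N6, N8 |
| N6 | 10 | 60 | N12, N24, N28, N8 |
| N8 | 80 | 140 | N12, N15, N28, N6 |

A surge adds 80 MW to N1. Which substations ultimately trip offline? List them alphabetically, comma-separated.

N1, N12, N15, N24, N28, N6, N8

Round 1 — N1 at 150 > 100. N1 trips offline.
  N1 sheds 150 MW to N15, N24: 75 each.
    N15: 10+75 = 85 ≤ 90
    N24: 40+75 = 115 > 60
Round 2 — N24 trips offline.
  N24 sheds 115 MW to N15, N28, N6: 38 each (1 lost).
    N15: 85+38 = 123 > 90
    N28: 10+38 = 48 ≤ 100
    N6: 10+38 = 48 ≤ 60
Round 3 — N15 trips offline.
  N15 sheds 123 MW to N28, N8: 61 each (1 lost).
    N28: 48+61 = 109 > 100
    N8: 80+61 = 141 > 140
Round 4 — N28, N8 trip offline.
  N28 sheds 109 MW to N12, N6: 54 each (1 lost).
    N12: 90+54 = 144 > 140
    N6: 48+54 = 102 > 60
  N8 sheds 141 MW to N12, N6: 70 each (1 lost).
    N12: 144+70 = 214 > 140
    N6: 102+70 = 172 > 60
Round 5 — N12, N6 trip offline.
  N12 sheds 214 MW: no online neighbours, lost.
  N6 sheds 172 MW: no online neighbours, lost.
No further trips.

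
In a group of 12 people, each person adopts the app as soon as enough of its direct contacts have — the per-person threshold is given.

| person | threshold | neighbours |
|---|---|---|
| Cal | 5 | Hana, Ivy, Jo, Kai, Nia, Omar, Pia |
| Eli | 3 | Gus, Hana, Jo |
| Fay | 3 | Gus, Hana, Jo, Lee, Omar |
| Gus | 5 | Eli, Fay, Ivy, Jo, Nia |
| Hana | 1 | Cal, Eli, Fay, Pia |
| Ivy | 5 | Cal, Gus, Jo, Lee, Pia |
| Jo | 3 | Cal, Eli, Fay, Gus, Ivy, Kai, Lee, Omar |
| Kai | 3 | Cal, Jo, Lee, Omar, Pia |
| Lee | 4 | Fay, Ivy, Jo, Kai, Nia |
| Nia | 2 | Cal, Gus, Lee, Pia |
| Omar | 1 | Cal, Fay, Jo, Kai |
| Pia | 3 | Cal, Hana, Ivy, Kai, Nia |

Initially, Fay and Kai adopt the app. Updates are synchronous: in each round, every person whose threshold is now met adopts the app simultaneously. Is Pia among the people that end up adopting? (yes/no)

Round 1 — Fay, Kai adopt the app (initial).
Round 2 — checking thresholds:
  Cal: 1 of 7 neighbours < 5, not yet.
  Gus: 1 of 5 neighbours < 5, not yet.
  Hana: 1 of 4 neighbours ≥ 1, adopts the app.
  Jo: 2 of 8 neighbours < 3, not yet.
  Lee: 2 of 5 neighbours < 4, not yet.
  Omar: 2 of 4 neighbours ≥ 1, adopts the app.
  Pia: 1 of 5 neighbours < 3, not yet.
Round 3 — checking thresholds:
  Cal: 3 of 7 neighbours < 5, not yet.
  Eli: 1 of 3 neighbours < 3, not yet.
  Gus: 1 of 5 neighbours < 5, not yet.
  Jo: 3 of 8 neighbours ≥ 3, adopts the app.
  Lee: 2 of 5 neighbours < 4, not yet.
  Pia: 2 of 5 neighbours < 3, not yet.
Round 4 — no new adoptions; cascade stops.

no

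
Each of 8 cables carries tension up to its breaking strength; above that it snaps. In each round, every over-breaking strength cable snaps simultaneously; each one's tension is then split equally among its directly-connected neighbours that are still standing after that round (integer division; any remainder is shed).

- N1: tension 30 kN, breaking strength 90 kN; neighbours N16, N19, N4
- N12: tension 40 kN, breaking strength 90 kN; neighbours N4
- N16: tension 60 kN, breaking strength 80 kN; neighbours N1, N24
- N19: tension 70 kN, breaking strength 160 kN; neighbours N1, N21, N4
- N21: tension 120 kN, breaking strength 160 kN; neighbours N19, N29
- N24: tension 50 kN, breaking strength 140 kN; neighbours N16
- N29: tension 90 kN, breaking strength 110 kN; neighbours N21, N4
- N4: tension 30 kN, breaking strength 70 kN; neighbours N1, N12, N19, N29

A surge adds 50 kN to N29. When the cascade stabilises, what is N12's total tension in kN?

Round 1 — N29 at 140 > 110. N29 snaps.
  N29 sheds 140 kN to N21, N4: 70 each.
    N21: 120+70 = 190 > 160
    N4: 30+70 = 100 > 70
Round 2 — N21, N4 snap.
  N21 sheds 190 kN to N19: 190 each.
    N19: 70+190 = 260 > 160
  N4 sheds 100 kN to N1, N12, N19: 33 each (1 lost).
    N1: 30+33 = 63 ≤ 90
    N12: 40+33 = 73 ≤ 90
    N19: 260+33 = 293 > 160
Round 3 — N19 snaps.
  N19 sheds 293 kN to N1: 293 each.
    N1: 63+293 = 356 > 90
Round 4 — N1 snaps.
  N1 sheds 356 kN to N16: 356 each.
    N16: 60+356 = 416 > 80
Round 5 — N16 snaps.
  N16 sheds 416 kN to N24: 416 each.
    N24: 50+416 = 466 > 140
Round 6 — N24 snaps.
  N24 sheds 466 kN: no online neighbours, lost.
No further breaks.

73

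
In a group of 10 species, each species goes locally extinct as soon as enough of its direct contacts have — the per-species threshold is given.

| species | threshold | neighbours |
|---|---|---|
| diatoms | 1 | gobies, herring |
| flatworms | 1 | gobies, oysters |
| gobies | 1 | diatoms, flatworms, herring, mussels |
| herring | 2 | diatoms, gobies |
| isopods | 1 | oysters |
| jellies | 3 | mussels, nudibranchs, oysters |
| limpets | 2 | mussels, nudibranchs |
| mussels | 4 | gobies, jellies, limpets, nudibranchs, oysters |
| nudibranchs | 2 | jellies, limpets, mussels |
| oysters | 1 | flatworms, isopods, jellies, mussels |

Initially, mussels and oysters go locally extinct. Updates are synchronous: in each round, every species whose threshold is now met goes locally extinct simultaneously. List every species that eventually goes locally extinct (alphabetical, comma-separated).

Round 1 — mussels, oysters go locally extinct (initial).
Round 2 — checking thresholds:
  flatworms: 1 of 2 neighbours ≥ 1, goes locally extinct.
  gobies: 1 of 4 neighbours ≥ 1, goes locally extinct.
  isopods: 1 of 1 neighbours ≥ 1, goes locally extinct.
  jellies: 2 of 3 neighbours < 3, not yet.
  limpets: 1 of 2 neighbours < 2, not yet.
  nudibranchs: 1 of 3 neighbours < 2, not yet.
Round 3 — checking thresholds:
  diatoms: 1 of 2 neighbours ≥ 1, goes locally extinct.
  herring: 1 of 2 neighbours < 2, not yet.
  jellies: 2 of 3 neighbours < 3, not yet.
  limpets: 1 of 2 neighbours < 2, not yet.
  nudibranchs: 1 of 3 neighbours < 2, not yet.
Round 4 — checking thresholds:
  herring: 2 of 2 neighbours ≥ 2, goes locally extinct.
  jellies: 2 of 3 neighbours < 3, not yet.
  limpets: 1 of 2 neighbours < 2, not yet.
  nudibranchs: 1 of 3 neighbours < 2, not yet.
Round 5 — no new extinctions; cascade stops.

diatoms, flatworms, gobies, herring, isopods, mussels, oysters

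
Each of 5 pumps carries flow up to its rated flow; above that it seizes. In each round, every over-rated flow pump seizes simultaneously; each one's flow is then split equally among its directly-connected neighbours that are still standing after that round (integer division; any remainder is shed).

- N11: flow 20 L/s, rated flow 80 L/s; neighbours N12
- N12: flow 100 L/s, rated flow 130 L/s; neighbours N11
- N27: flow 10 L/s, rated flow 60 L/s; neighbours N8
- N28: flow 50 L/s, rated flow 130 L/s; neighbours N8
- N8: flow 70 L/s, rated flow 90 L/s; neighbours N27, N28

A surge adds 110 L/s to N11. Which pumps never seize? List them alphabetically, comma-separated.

N27, N28, N8

Round 1 — N11 at 130 > 80. N11 seizes.
  N11 sheds 130 L/s to N12: 130 each.
    N12: 100+130 = 230 > 130
Round 2 — N12 seizes.
  N12 sheds 230 L/s: no online neighbours, lost.
No further seizures.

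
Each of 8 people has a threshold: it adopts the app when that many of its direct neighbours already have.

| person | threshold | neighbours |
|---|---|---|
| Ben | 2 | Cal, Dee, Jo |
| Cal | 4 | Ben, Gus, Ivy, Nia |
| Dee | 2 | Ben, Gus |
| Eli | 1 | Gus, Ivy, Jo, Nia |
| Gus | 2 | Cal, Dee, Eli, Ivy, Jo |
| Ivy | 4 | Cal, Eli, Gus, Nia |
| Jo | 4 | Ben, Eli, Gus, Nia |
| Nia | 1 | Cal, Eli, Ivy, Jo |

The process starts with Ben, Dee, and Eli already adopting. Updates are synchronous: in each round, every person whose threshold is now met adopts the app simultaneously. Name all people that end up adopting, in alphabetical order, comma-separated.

Round 1 — Ben, Dee, Eli adopt the app (initial).
Round 2 — checking thresholds:
  Cal: 1 of 4 neighbours < 4, holds.
  Gus: 2 of 5 neighbours ≥ 2, adopts the app.
  Ivy: 1 of 4 neighbours < 4, holds.
  Jo: 2 of 4 neighbours < 4, holds.
  Nia: 1 of 4 neighbours ≥ 1, adopts the app.
Round 3 — checking thresholds:
  Cal: 3 of 4 neighbours < 4, holds.
  Ivy: 3 of 4 neighbours < 4, holds.
  Jo: 4 of 4 neighbours ≥ 4, adopts the app.
Round 4 — no new adoptions; cascade stops.

Ben, Dee, Eli, Gus, Jo, Nia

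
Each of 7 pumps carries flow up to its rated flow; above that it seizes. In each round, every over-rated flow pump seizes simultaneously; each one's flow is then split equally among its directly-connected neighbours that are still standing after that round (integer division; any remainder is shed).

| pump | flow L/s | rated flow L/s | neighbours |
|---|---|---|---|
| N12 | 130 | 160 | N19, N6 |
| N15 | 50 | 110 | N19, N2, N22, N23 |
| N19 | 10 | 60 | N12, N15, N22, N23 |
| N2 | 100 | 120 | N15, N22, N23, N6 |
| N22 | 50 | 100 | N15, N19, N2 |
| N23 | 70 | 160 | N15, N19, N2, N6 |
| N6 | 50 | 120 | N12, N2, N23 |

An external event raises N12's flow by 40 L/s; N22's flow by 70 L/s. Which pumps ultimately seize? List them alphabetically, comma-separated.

Round 1 — N12 at 170 > 160; N22 at 120 > 100. N12, N22 seize.
  N12 sheds 170 L/s to N19, N6: 85 each.
    N19: 10+85 = 95 > 60
    N6: 50+85 = 135 > 120
  N22 sheds 120 L/s to N15, N19, N2: 40 each.
    N15: 50+40 = 90 ≤ 110
    N19: 95+40 = 135 > 60
    N2: 100+40 = 140 > 120
Round 2 — N19, N2, N6 seize.
  N19 sheds 135 L/s to N15, N23: 67 each (1 lost).
    N15: 90+67 = 157 > 110
    N23: 70+67 = 137 ≤ 160
  N2 sheds 140 L/s to N15, N23: 70 each.
    N15: 157+70 = 227 > 110
    N23: 137+70 = 207 > 160
  N6 sheds 135 L/s to N23: 135 each.
    N23: 207+135 = 342 > 160
Round 3 — N15, N23 seize.
  N15 sheds 227 L/s: no online neighbours, lost.
  N23 sheds 342 L/s: no online neighbours, lost.
No further seizures.

N12, N15, N19, N2, N22, N23, N6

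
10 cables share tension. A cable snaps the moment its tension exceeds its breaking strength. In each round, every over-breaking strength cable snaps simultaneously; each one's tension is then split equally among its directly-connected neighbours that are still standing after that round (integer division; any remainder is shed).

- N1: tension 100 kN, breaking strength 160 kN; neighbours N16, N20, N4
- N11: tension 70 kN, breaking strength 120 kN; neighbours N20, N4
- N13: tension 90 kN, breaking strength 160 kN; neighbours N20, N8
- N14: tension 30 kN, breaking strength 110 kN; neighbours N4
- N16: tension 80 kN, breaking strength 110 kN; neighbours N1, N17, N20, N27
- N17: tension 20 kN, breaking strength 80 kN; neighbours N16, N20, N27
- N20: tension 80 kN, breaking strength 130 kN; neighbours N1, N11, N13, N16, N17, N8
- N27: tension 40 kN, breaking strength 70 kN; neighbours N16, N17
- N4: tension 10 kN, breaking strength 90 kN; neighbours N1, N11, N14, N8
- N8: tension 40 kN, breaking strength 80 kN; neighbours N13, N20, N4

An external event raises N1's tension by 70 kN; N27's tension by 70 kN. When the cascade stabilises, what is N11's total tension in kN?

Round 1 — N1 at 170 > 160; N27 at 110 > 70. N1, N27 snap.
  N1 sheds 170 kN to N16, N20, N4: 56 each (2 lost).
    N16: 80+56 = 136 > 110
    N20: 80+56 = 136 > 130
    N4: 10+56 = 66 ≤ 90
  N27 sheds 110 kN to N16, N17: 55 each.
    N16: 136+55 = 191 > 110
    N17: 20+55 = 75 ≤ 80
Round 2 — N16, N20 snap.
  N16 sheds 191 kN to N17: 191 each.
    N17: 75+191 = 266 > 80
  N20 sheds 136 kN to N11, N13, N17, N8: 34 each.
    N11: 70+34 = 104 ≤ 120
    N13: 90+34 = 124 ≤ 160
    N17: 266+34 = 300 > 80
    N8: 40+34 = 74 ≤ 80
Round 3 — N17 snaps.
  N17 sheds 300 kN: no online neighbours, lost.
No further breaks.

104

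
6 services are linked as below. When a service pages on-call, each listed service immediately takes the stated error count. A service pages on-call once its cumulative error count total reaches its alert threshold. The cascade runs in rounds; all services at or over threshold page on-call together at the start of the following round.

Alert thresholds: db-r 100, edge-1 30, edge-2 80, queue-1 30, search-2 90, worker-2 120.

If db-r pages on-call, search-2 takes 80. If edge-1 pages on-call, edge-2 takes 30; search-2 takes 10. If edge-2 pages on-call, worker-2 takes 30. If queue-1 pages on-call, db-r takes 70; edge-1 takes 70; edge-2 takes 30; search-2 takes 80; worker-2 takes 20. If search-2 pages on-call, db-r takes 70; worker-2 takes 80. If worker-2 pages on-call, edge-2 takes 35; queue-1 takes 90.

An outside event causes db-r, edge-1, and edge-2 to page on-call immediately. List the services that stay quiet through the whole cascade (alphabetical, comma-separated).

queue-1, worker-2

Round 1 — db-r, edge-1, edge-2 page on-call (initial).
  search-2: +80+10 → 90 ≥ 90
  worker-2: +30 → 30 < 120
Round 2 — search-2 pages on-call.
  worker-2: +80 → 110 < 120
No further pages.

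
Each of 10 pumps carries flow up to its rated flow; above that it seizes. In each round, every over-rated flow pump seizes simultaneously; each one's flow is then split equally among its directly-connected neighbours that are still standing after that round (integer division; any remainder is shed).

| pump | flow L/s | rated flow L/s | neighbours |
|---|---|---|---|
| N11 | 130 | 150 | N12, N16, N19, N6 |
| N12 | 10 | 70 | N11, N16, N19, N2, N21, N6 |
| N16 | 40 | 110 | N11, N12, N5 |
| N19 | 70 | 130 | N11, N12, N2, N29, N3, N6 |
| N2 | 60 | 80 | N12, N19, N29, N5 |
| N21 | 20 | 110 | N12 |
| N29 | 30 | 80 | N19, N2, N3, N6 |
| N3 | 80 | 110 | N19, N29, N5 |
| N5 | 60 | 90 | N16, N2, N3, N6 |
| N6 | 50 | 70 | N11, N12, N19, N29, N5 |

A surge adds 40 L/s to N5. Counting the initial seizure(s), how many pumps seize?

Round 1 — N5 at 100 > 90. N5 seizes.
  N5 sheds 100 L/s to N16, N2, N3, N6: 25 each.
    N16: 40+25 = 65 ≤ 110
    N2: 60+25 = 85 > 80
    N3: 80+25 = 105 ≤ 110
    N6: 50+25 = 75 > 70
Round 2 — N2, N6 seize.
  N2 sheds 85 L/s to N12, N19, N29: 28 each (1 lost).
    N12: 10+28 = 38 ≤ 70
    N19: 70+28 = 98 ≤ 130
    N29: 30+28 = 58 ≤ 80
  N6 sheds 75 L/s to N11, N12, N19, N29: 18 each (3 lost).
    N11: 130+18 = 148 ≤ 150
    N12: 38+18 = 56 ≤ 70
    N19: 98+18 = 116 ≤ 130
    N29: 58+18 = 76 ≤ 80
No further seizures.

3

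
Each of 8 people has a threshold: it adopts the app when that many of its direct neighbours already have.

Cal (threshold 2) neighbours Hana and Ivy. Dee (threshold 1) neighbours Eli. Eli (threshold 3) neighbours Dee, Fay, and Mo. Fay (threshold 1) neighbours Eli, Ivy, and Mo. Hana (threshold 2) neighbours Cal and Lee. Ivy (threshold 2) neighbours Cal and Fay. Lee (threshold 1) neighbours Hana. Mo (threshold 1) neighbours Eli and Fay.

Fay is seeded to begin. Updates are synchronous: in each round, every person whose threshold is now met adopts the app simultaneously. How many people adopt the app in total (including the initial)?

2

Round 1 — Fay adopts the app (initial).
Round 2 — checking thresholds:
  Eli: 1 of 3 neighbours < 3, below threshold.
  Ivy: 1 of 2 neighbours < 2, below threshold.
  Mo: 1 of 2 neighbours ≥ 1, adopts the app.
Round 3 — no new adoptions; cascade stops.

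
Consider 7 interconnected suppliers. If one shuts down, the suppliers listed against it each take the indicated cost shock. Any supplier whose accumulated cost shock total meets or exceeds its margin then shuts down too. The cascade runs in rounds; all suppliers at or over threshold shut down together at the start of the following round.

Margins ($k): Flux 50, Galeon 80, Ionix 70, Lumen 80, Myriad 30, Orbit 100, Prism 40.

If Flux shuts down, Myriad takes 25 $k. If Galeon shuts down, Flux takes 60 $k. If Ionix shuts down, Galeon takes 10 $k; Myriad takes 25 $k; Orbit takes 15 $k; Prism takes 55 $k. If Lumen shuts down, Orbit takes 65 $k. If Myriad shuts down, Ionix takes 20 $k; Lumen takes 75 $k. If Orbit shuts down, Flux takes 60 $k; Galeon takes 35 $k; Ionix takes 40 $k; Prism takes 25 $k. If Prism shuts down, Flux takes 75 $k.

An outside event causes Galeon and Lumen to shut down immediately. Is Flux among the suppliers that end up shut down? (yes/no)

Round 1 — Galeon, Lumen shut down (initial).
  Flux: +60 → 60 ≥ 50
  Orbit: +65 → 65 < 100
Round 2 — Flux shuts down.
  Myriad: +25 → 25 < 30
No further shutdowns.

yes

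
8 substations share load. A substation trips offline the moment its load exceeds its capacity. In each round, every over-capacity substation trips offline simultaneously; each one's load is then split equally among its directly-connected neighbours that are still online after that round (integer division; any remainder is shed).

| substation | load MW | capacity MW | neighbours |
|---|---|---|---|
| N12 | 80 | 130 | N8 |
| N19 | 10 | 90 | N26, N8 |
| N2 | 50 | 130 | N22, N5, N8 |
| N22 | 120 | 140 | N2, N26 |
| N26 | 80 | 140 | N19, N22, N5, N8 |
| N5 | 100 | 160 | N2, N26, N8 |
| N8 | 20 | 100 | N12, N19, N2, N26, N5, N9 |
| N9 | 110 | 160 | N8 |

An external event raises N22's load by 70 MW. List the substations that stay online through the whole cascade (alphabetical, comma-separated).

N12, N9

Round 1 — N22 at 190 > 140. N22 trips offline.
  N22 sheds 190 MW to N2, N26: 95 each.
    N2: 50+95 = 145 > 130
    N26: 80+95 = 175 > 140
Round 2 — N2, N26 trip offline.
  N2 sheds 145 MW to N5, N8: 72 each (1 lost).
    N5: 100+72 = 172 > 160
    N8: 20+72 = 92 ≤ 100
  N26 sheds 175 MW to N19, N5, N8: 58 each (1 lost).
    N19: 10+58 = 68 ≤ 90
    N5: 172+58 = 230 > 160
    N8: 92+58 = 150 > 100
Round 3 — N5, N8 trip offline.
  N5 sheds 230 MW: no online neighbours, lost.
  N8 sheds 150 MW to N12, N19, N9: 50 each.
    N12: 80+50 = 130 ≤ 130
    N19: 68+50 = 118 > 90
    N9: 110+50 = 160 ≤ 160
Round 4 — N19 trips offline.
  N19 sheds 118 MW: no online neighbours, lost.
No further trips.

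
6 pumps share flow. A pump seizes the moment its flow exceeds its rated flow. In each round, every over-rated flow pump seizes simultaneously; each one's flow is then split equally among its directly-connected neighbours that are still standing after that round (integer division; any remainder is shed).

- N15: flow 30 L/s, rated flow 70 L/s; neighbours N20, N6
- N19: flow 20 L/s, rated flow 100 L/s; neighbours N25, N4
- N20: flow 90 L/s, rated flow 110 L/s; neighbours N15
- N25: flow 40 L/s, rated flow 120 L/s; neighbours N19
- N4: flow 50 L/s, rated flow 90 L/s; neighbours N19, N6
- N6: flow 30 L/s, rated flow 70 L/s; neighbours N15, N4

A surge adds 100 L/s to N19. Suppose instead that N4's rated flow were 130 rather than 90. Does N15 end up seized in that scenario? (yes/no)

no

With N4's rated flow at 130:
Round 1 — N19 at 120 > 100. N19 seizes.
  N19 sheds 120 L/s to N25, N4: 60 each.
    N25: 40+60 = 100 ≤ 120
    N4: 50+60 = 110 ≤ 130
No further seizures.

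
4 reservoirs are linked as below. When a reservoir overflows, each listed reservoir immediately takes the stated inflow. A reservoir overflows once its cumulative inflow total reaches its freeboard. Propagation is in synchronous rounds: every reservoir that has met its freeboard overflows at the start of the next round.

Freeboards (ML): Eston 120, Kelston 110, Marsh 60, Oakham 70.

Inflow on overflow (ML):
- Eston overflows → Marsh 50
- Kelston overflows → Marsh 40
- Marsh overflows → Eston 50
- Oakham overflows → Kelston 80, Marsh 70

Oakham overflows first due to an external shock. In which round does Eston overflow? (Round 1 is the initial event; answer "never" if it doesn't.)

Round 1 — Oakham overflows (initial).
  Kelston: +80 → 80 < 110
  Marsh: +70 → 70 ≥ 60
Round 2 — Marsh overflows.
  Eston: +50 → 50 < 120
No further overflows.

never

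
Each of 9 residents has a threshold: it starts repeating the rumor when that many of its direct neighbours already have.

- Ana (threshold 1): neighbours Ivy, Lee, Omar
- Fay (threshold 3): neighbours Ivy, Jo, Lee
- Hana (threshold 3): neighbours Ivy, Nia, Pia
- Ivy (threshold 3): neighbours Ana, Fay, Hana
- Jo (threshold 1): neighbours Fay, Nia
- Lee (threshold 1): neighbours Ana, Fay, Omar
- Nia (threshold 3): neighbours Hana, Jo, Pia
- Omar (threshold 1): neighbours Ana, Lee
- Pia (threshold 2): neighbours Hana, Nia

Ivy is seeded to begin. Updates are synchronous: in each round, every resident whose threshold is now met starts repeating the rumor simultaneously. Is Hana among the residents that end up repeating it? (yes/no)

Round 1 — Ivy starts repeating the rumor (initial).
Round 2 — checking thresholds:
  Ana: 1 of 3 neighbours ≥ 1, starts repeating the rumor.
  Fay: 1 of 3 neighbours < 3, holds.
  Hana: 1 of 3 neighbours < 3, holds.
Round 3 — checking thresholds:
  Fay: 1 of 3 neighbours < 3, holds.
  Hana: 1 of 3 neighbours < 3, holds.
  Lee: 1 of 3 neighbours ≥ 1, starts repeating the rumor.
  Omar: 1 of 2 neighbours ≥ 1, starts repeating the rumor.
Round 4 — no new spreads; cascade stops.

no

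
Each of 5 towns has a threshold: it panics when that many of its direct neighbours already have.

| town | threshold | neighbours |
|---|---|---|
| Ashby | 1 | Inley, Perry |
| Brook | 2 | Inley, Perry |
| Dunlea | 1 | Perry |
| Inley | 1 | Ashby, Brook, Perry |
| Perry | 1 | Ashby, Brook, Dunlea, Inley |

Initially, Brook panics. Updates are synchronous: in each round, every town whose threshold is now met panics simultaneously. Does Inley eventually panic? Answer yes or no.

yes

Round 1 — Brook panics (initial).
Round 2 — checking thresholds:
  Inley: 1 of 3 neighbours ≥ 1, panics.
  Perry: 1 of 4 neighbours ≥ 1, panics.
Round 3 — checking thresholds:
  Ashby: 2 of 2 neighbours ≥ 1, panics.
  Dunlea: 1 of 1 neighbours ≥ 1, panics.
Round 4 — no new panics; cascade stops.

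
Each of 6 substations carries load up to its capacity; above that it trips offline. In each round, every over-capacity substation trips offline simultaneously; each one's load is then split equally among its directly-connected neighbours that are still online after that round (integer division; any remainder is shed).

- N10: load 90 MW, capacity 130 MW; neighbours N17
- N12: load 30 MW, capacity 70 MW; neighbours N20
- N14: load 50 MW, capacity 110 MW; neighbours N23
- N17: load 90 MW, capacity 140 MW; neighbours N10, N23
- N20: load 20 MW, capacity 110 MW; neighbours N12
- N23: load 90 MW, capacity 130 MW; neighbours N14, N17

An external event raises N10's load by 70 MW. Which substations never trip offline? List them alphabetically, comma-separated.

Round 1 — N10 at 160 > 130. N10 trips offline.
  N10 sheds 160 MW to N17: 160 each.
    N17: 90+160 = 250 > 140
Round 2 — N17 trips offline.
  N17 sheds 250 MW to N23: 250 each.
    N23: 90+250 = 340 > 130
Round 3 — N23 trips offline.
  N23 sheds 340 MW to N14: 340 each.
    N14: 50+340 = 390 > 110
Round 4 — N14 trips offline.
  N14 sheds 390 MW: no online neighbours, lost.
No further trips.

N12, N20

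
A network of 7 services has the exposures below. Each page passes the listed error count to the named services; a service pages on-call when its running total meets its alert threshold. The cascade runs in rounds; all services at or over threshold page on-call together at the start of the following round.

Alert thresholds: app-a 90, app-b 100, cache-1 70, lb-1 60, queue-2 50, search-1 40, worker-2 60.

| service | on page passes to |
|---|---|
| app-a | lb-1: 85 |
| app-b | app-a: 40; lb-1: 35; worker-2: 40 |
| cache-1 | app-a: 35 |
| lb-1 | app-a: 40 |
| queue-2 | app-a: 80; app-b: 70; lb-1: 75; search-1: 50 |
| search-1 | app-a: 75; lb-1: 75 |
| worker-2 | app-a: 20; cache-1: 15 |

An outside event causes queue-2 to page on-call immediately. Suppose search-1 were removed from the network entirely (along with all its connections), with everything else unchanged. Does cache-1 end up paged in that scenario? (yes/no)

no

With search-1 removed:
Round 1 — queue-2 pages on-call (initial).
  app-a: +80 → 80 < 90
  app-b: +70 → 70 < 100
  lb-1: +75 → 75 ≥ 60
Round 2 — lb-1 pages on-call.
  app-a: +40 → 120 ≥ 90
Round 3 — app-a pages on-call.
No further pages.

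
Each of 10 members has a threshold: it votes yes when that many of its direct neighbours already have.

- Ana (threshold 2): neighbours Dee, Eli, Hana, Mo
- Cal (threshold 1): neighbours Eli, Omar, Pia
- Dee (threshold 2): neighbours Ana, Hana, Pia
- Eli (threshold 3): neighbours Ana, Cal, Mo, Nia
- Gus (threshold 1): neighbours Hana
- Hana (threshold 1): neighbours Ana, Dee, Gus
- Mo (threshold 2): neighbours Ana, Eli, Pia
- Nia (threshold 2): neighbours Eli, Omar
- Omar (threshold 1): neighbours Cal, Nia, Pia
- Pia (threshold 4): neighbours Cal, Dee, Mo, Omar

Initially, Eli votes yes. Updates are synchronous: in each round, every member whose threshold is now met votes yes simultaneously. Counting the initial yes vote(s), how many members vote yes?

Round 1 — Eli votes yes (initial).
Round 2 — checking thresholds:
  Ana: 1 of 4 neighbours < 2, below threshold.
  Cal: 1 of 3 neighbours ≥ 1, votes yes.
  Mo: 1 of 3 neighbours < 2, below threshold.
  Nia: 1 of 2 neighbours < 2, below threshold.
Round 3 — checking thresholds:
  Ana: 1 of 4 neighbours < 2, below threshold.
  Mo: 1 of 3 neighbours < 2, below threshold.
  Nia: 1 of 2 neighbours < 2, below threshold.
  Omar: 1 of 3 neighbours ≥ 1, votes yes.
  Pia: 1 of 4 neighbours < 4, below threshold.
Round 4 — checking thresholds:
  Ana: 1 of 4 neighbours < 2, below threshold.
  Mo: 1 of 3 neighbours < 2, below threshold.
  Nia: 2 of 2 neighbours ≥ 2, votes yes.
  Pia: 2 of 4 neighbours < 4, below threshold.
Round 5 — no new yes votes; cascade stops.

4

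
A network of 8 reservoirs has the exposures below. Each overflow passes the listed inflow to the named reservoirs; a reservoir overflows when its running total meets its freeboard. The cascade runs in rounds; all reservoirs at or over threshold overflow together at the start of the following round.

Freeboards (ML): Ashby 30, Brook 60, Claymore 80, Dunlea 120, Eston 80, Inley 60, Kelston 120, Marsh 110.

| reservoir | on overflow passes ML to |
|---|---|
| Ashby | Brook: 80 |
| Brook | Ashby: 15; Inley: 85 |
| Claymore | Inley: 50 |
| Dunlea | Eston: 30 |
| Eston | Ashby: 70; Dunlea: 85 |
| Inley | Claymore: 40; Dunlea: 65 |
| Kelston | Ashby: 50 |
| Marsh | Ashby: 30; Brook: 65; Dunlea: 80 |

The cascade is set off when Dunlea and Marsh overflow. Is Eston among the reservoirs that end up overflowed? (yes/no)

no

Round 1 — Dunlea, Marsh overflow (initial).
  Ashby: +30 → 30 ≥ 30
  Brook: +65 → 65 ≥ 60
  Eston: +30 → 30 < 80
Round 2 — Ashby, Brook overflow.
  Inley: +85 → 85 ≥ 60
Round 3 — Inley overflows.
  Claymore: +40 → 40 < 80
No further overflows.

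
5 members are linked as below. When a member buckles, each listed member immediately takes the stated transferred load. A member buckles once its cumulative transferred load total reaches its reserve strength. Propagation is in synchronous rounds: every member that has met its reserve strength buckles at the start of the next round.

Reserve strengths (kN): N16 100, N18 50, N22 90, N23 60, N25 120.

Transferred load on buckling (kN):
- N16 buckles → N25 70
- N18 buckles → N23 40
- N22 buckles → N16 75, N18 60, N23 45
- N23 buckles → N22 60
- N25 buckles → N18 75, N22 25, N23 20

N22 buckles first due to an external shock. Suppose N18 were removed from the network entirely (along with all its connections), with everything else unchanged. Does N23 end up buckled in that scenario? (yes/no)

With N18 removed:
Round 1 — N22 buckles (initial).
  N16: +75 → 75 < 100
  N23: +45 → 45 < 60
No further bucklings.

no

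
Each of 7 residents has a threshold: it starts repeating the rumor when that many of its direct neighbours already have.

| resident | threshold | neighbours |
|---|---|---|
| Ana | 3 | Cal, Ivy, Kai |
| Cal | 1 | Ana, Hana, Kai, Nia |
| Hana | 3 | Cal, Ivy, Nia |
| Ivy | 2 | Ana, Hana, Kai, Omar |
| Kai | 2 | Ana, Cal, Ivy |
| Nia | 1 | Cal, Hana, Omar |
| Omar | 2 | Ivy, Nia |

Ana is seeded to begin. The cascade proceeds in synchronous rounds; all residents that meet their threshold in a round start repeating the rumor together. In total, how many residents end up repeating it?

Round 1 — Ana starts repeating the rumor (initial).
Round 2 — checking thresholds:
  Cal: 1 of 4 neighbours ≥ 1, starts repeating the rumor.
  Ivy: 1 of 4 neighbours < 2, holds.
  Kai: 1 of 3 neighbours < 2, holds.
Round 3 — checking thresholds:
  Hana: 1 of 3 neighbours < 3, holds.
  Ivy: 1 of 4 neighbours < 2, holds.
  Kai: 2 of 3 neighbours ≥ 2, starts repeating the rumor.
  Nia: 1 of 3 neighbours ≥ 1, starts repeating the rumor.
Round 4 — checking thresholds:
  Hana: 2 of 3 neighbours < 3, holds.
  Ivy: 2 of 4 neighbours ≥ 2, starts repeating the rumor.
  Omar: 1 of 2 neighbours < 2, holds.
Round 5 — checking thresholds:
  Hana: 3 of 3 neighbours ≥ 3, starts repeating the rumor.
  Omar: 2 of 2 neighbours ≥ 2, starts repeating the rumor.
Round 6 — no new spreads; cascade stops.

7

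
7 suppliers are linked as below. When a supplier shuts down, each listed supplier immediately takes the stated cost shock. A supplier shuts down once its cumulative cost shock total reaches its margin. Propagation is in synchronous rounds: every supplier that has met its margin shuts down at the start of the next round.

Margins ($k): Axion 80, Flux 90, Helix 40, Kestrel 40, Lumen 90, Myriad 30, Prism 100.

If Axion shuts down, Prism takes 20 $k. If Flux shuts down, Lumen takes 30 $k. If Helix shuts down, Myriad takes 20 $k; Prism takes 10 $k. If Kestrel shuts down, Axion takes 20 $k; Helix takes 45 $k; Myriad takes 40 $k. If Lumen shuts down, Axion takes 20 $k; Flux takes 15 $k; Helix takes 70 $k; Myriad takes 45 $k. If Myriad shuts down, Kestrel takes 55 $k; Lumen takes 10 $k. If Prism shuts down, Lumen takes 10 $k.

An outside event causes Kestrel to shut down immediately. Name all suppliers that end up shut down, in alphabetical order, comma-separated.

Round 1 — Kestrel shuts down (initial).
  Axion: +20 → 20 < 80
  Helix: +45 → 45 ≥ 40
  Myriad: +40 → 40 ≥ 30
Round 2 — Helix, Myriad shut down.
  Lumen: +10 → 10 < 90
  Prism: +10 → 10 < 100
No further shutdowns.

Helix, Kestrel, Myriad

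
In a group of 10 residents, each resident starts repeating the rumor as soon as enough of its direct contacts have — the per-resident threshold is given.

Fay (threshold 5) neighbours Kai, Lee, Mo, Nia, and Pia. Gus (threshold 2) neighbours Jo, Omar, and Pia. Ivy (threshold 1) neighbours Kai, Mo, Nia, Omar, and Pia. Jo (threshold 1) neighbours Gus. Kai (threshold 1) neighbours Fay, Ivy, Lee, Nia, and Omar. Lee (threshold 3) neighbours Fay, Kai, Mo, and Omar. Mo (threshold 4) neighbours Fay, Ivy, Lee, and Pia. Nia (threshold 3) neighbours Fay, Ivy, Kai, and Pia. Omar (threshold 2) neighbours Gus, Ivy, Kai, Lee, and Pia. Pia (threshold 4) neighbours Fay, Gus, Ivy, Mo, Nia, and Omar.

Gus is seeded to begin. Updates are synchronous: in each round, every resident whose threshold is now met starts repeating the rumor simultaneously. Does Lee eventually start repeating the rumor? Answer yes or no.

no

Round 1 — Gus starts repeating the rumor (initial).
Round 2 — checking thresholds:
  Jo: 1 of 1 neighbours ≥ 1, starts repeating the rumor.
  Omar: 1 of 5 neighbours < 2, not yet.
  Pia: 1 of 6 neighbours < 4, not yet.
Round 3 — no new spreads; cascade stops.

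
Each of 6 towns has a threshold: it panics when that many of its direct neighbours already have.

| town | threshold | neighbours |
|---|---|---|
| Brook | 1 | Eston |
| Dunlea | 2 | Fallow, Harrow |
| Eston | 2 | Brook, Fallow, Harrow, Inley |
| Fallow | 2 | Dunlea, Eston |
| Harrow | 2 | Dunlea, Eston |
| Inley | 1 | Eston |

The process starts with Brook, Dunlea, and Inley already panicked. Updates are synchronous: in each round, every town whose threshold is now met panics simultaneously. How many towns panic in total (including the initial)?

Round 1 — Brook, Dunlea, Inley panic (initial).
Round 2 — checking thresholds:
  Eston: 2 of 4 neighbours ≥ 2, panics.
  Fallow: 1 of 2 neighbours < 2, holds.
  Harrow: 1 of 2 neighbours < 2, holds.
Round 3 — checking thresholds:
  Fallow: 2 of 2 neighbours ≥ 2, panics.
  Harrow: 2 of 2 neighbours ≥ 2, panics.
Round 4 — no new panics; cascade stops.

6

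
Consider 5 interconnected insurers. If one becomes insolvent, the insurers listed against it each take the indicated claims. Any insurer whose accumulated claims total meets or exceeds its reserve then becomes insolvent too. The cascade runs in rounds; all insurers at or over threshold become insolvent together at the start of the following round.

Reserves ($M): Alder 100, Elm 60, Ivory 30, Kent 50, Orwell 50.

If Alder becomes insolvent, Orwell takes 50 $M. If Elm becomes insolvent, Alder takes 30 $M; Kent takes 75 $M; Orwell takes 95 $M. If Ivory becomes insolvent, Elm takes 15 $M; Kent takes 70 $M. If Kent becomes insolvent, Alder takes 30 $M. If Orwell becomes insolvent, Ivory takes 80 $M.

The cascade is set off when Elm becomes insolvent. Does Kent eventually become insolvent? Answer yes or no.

Round 1 — Elm becomes insolvent (initial).
  Alder: +30 → 30 < 100
  Kent: +75 → 75 ≥ 50
  Orwell: +95 → 95 ≥ 50
Round 2 — Kent, Orwell become insolvent.
  Alder: +30 → 60 < 100
  Ivory: +80 → 80 ≥ 30
Round 3 — Ivory becomes insolvent.
No further insolvencies.

yes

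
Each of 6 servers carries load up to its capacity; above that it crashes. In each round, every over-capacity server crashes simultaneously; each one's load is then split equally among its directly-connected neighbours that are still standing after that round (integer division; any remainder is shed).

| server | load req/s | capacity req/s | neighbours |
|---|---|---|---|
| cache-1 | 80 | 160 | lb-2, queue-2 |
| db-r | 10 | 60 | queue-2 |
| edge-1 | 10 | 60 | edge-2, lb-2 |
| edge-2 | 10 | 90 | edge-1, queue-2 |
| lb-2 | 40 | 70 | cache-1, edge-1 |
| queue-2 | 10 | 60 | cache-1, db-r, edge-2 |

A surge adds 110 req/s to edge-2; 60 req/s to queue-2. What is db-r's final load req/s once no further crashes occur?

Round 1 — edge-2 at 120 > 90; queue-2 at 70 > 60. edge-2, queue-2 crash.
  edge-2 sheds 120 req/s to edge-1: 120 each.
    edge-1: 10+120 = 130 > 60
  queue-2 sheds 70 req/s to cache-1, db-r: 35 each.
    cache-1: 80+35 = 115 ≤ 160
    db-r: 10+35 = 45 ≤ 60
Round 2 — edge-1 crashes.
  edge-1 sheds 130 req/s to lb-2: 130 each.
    lb-2: 40+130 = 170 > 70
Round 3 — lb-2 crashes.
  lb-2 sheds 170 req/s to cache-1: 170 each.
    cache-1: 115+170 = 285 > 160
Round 4 — cache-1 crashes.
  cache-1 sheds 285 req/s: no online neighbours, lost.
No further crashes.

45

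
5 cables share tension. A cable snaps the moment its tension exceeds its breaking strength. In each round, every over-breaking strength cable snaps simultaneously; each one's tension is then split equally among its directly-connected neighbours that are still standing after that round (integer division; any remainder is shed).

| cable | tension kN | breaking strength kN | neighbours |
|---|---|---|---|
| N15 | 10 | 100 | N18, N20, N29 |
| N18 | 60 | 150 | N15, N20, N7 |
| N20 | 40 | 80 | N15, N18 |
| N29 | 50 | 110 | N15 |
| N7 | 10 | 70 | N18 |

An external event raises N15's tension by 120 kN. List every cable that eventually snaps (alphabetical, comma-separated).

Round 1 — N15 at 130 > 100. N15 snaps.
  N15 sheds 130 kN to N18, N20, N29: 43 each (1 lost).
    N18: 60+43 = 103 ≤ 150
    N20: 40+43 = 83 > 80
    N29: 50+43 = 93 ≤ 110
Round 2 — N20 snaps.
  N20 sheds 83 kN to N18: 83 each.
    N18: 103+83 = 186 > 150
Round 3 — N18 snaps.
  N18 sheds 186 kN to N7: 186 each.
    N7: 10+186 = 196 > 70
Round 4 — N7 snaps.
  N7 sheds 196 kN: no online neighbours, lost.
No further breaks.

N15, N18, N20, N7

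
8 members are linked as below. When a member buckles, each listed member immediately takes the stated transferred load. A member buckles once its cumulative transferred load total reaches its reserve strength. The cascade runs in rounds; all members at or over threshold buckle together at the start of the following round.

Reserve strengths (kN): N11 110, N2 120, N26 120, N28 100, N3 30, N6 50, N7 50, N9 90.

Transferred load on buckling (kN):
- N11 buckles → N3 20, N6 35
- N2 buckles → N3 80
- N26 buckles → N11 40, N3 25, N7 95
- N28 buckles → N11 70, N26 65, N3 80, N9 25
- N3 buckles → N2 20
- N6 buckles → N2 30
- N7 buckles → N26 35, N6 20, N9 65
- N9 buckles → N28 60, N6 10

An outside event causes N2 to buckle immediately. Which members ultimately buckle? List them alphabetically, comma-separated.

N2, N3

Round 1 — N2 buckles (initial).
  N3: +80 → 80 ≥ 30
Round 2 — N3 buckles.
No further bucklings.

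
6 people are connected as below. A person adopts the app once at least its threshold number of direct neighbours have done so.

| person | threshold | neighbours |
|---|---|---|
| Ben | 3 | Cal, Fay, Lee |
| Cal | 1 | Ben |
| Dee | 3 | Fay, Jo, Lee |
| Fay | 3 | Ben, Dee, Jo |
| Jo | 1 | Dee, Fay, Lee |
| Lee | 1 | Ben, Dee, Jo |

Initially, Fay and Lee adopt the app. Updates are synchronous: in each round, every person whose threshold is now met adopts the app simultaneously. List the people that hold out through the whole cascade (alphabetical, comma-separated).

Round 1 — Fay, Lee adopt the app (initial).
Round 2 — checking thresholds:
  Ben: 2 of 3 neighbours < 3, not yet.
  Dee: 2 of 3 neighbours < 3, not yet.
  Jo: 2 of 3 neighbours ≥ 1, adopts the app.
Round 3 — checking thresholds:
  Ben: 2 of 3 neighbours < 3, not yet.
  Dee: 3 of 3 neighbours ≥ 3, adopts the app.
Round 4 — no new adoptions; cascade stops.

Ben, Cal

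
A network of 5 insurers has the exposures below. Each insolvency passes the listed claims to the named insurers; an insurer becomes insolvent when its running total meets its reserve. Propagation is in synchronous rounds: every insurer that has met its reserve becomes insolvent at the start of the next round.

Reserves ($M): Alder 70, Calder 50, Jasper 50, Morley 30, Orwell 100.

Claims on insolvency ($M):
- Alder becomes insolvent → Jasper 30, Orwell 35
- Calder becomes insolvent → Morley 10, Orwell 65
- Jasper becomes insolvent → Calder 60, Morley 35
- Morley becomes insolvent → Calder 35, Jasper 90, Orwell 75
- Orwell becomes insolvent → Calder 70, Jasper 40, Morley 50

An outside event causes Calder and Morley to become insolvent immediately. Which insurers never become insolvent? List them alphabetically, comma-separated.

Alder

Round 1 — Calder, Morley become insolvent (initial).
  Jasper: +90 → 90 ≥ 50
  Orwell: +65+75 → 140 ≥ 100
Round 2 — Jasper, Orwell become insolvent.
No further insolvencies.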